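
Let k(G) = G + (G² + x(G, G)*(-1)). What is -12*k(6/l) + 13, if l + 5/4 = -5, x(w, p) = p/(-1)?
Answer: 15613/625 ≈ 24.981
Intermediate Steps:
x(w, p) = -p (x(w, p) = p*(-1) = -p)
l = -25/4 (l = -5/4 - 5 = -25/4 ≈ -6.2500)
k(G) = G² + 2*G (k(G) = G + (G² - G*(-1)) = G + (G² + G) = G + (G + G²) = G² + 2*G)
-12*k(6/l) + 13 = -12*6/(-25/4)*(2 + 6/(-25/4)) + 13 = -12*6*(-4/25)*(2 + 6*(-4/25)) + 13 = -(-288)*(2 - 24/25)/25 + 13 = -(-288)*26/(25*25) + 13 = -12*(-624/625) + 13 = 7488/625 + 13 = 15613/625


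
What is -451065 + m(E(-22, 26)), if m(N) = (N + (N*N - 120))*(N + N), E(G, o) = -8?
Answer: -450041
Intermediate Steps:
m(N) = 2*N*(-120 + N + N**2) (m(N) = (N + (N**2 - 120))*(2*N) = (N + (-120 + N**2))*(2*N) = (-120 + N + N**2)*(2*N) = 2*N*(-120 + N + N**2))
-451065 + m(E(-22, 26)) = -451065 + 2*(-8)*(-120 - 8 + (-8)**2) = -451065 + 2*(-8)*(-120 - 8 + 64) = -451065 + 2*(-8)*(-64) = -451065 + 1024 = -450041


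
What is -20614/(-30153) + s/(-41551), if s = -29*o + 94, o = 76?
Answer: 920155144/1252887303 ≈ 0.73443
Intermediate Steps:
s = -2110 (s = -29*76 + 94 = -2204 + 94 = -2110)
-20614/(-30153) + s/(-41551) = -20614/(-30153) - 2110/(-41551) = -20614*(-1/30153) - 2110*(-1/41551) = 20614/30153 + 2110/41551 = 920155144/1252887303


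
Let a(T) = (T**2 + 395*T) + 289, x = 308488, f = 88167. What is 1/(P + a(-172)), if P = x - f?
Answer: 1/182254 ≈ 5.4869e-6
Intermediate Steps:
P = 220321 (P = 308488 - 1*88167 = 308488 - 88167 = 220321)
a(T) = 289 + T**2 + 395*T
1/(P + a(-172)) = 1/(220321 + (289 + (-172)**2 + 395*(-172))) = 1/(220321 + (289 + 29584 - 67940)) = 1/(220321 - 38067) = 1/182254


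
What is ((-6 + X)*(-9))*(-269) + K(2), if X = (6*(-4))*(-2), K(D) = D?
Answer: 101684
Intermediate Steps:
X = 48 (X = -24*(-2) = 48)
((-6 + X)*(-9))*(-269) + K(2) = ((-6 + 48)*(-9))*(-269) + 2 = (42*(-9))*(-269) + 2 = -378*(-269) + 2 = 101682 + 2 = 101684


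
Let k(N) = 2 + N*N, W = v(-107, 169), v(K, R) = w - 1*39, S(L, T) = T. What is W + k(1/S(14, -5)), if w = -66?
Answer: -2574/25 ≈ -102.96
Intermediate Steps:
v(K, R) = -105 (v(K, R) = -66 - 1*39 = -66 - 39 = -105)
W = -105
k(N) = 2 + N**2
W + k(1/S(14, -5)) = -105 + (2 + (1/(-5))**2) = -105 + (2 + (-1/5)**2) = -105 + (2 + 1/25) = -105 + 51/25 = -2574/25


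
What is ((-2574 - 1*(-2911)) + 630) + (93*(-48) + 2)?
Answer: -3495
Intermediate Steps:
((-2574 - 1*(-2911)) + 630) + (93*(-48) + 2) = ((-2574 + 2911) + 630) + (-4464 + 2) = (337 + 630) - 4462 = 967 - 4462 = -3495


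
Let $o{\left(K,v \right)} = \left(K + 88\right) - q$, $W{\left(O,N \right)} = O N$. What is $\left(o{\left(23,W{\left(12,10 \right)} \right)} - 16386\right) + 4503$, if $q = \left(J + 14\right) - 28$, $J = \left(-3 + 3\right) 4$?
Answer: $-11758$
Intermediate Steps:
$W{\left(O,N \right)} = N O$
$J = 0$ ($J = 0 \cdot 4 = 0$)
$q = -14$ ($q = \left(0 + 14\right) - 28 = 14 - 28 = -14$)
$o{\left(K,v \right)} = 102 + K$ ($o{\left(K,v \right)} = \left(K + 88\right) - -14 = \left(88 + K\right) + 14 = 102 + K$)
$\left(o{\left(23,W{\left(12,10 \right)} \right)} - 16386\right) + 4503 = \left(\left(102 + 23\right) - 16386\right) + 4503 = \left(125 - 16386\right) + 4503 = -16261 + 4503 = -11758$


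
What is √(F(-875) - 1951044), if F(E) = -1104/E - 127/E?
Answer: I*√59750679415/175 ≈ 1396.8*I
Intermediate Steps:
F(E) = -1231/E
√(F(-875) - 1951044) = √(-1231/(-875) - 1951044) = √(-1231*(-1/875) - 1951044) = √(1231/875 - 1951044) = √(-1707162269/875) = I*√59750679415/175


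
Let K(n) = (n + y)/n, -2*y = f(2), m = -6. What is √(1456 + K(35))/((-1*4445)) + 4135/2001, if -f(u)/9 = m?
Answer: 4135/2001 - 2*√445970/155575 ≈ 2.0579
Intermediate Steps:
f(u) = 54 (f(u) = -9*(-6) = 54)
y = -27 (y = -½*54 = -27)
K(n) = (-27 + n)/n (K(n) = (n - 27)/n = (-27 + n)/n)
√(1456 + K(35))/((-1*4445)) + 4135/2001 = √(1456 + (-27 + 35)/35)/((-1*4445)) + 4135/2001 = √(1456 + (1/35)*8)/(-4445) + 4135*(1/2001) = √(1456 + 8/35)*(-1/4445) + 4135/2001 = √(50968/35)*(-1/4445) + 4135/2001 = (2*√445970/35)*(-1/4445) + 4135/2001 = -2*√445970/155575 + 4135/2001 = 4135/2001 - 2*√445970/155575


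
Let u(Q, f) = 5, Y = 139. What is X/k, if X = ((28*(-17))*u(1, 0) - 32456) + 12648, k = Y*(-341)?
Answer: 22188/47399 ≈ 0.46811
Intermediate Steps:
k = -47399 (k = 139*(-341) = -47399)
X = -22188 (X = ((28*(-17))*5 - 32456) + 12648 = (-476*5 - 32456) + 12648 = (-2380 - 32456) + 12648 = -34836 + 12648 = -22188)
X/k = -22188/(-47399) = -22188*(-1/47399) = 22188/47399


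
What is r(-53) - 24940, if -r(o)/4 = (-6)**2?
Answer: -25084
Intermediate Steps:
r(o) = -144 (r(o) = -4*(-6)**2 = -4*36 = -144)
r(-53) - 24940 = -144 - 24940 = -25084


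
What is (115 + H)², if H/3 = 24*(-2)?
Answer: 841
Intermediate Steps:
H = -144 (H = 3*(24*(-2)) = 3*(-48) = -144)
(115 + H)² = (115 - 144)² = (-29)² = 841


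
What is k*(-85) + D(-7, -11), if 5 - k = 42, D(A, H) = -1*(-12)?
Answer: 3157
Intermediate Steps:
D(A, H) = 12
k = -37 (k = 5 - 1*42 = 5 - 42 = -37)
k*(-85) + D(-7, -11) = -37*(-85) + 12 = 3145 + 12 = 3157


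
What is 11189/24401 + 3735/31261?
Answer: 440917064/762799661 ≈ 0.57802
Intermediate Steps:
11189/24401 + 3735/31261 = 440917064/762799661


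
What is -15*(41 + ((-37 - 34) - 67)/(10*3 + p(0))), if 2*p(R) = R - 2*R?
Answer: -546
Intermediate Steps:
p(R) = -R/2 (p(R) = (R - 2*R)/2 = (-R)/2 = -R/2)
-15*(41 + ((-37 - 34) - 67)/(10*3 + p(0))) = -15*(41 + ((-37 - 34) - 67)/(10*3 - ½*0)) = -15*(41 + (-71 - 67)/(30 + 0)) = -15*(41 - 138/30) = -15*(41 - 138*1/30) = -15*(41 - 23/5) = -15*182/5 = -546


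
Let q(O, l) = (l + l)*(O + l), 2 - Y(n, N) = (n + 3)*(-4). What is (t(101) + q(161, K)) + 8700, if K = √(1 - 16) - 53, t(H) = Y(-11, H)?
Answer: -2808 + 110*I*√15 ≈ -2808.0 + 426.03*I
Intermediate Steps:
Y(n, N) = 14 + 4*n (Y(n, N) = 2 - (n + 3)*(-4) = 2 - (3 + n)*(-4) = 2 - (-12 - 4*n) = 2 + (12 + 4*n) = 14 + 4*n)
t(H) = -30 (t(H) = 14 + 4*(-11) = 14 - 44 = -30)
K = -53 + I*√15 (K = √(-15) - 53 = I*√15 - 53 = -53 + I*√15 ≈ -53.0 + 3.873*I)
q(O, l) = 2*l*(O + l) (q(O, l) = (2*l)*(O + l) = 2*l*(O + l))
(t(101) + q(161, K)) + 8700 = (-30 + 2*(-53 + I*√15)*(161 + (-53 + I*√15))) + 8700 = (-30 + 2*(-53 + I*√15)*(108 + I*√15)) + 8700 = 8670 + 2*(-53 + I*√15)*(108 + I*√15)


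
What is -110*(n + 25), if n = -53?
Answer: 3080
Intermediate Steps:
-110*(n + 25) = -110*(-53 + 25) = -110*(-28) = 3080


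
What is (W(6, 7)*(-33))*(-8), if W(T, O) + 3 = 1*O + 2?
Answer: 1584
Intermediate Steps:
W(T, O) = -1 + O (W(T, O) = -3 + (1*O + 2) = -3 + (O + 2) = -3 + (2 + O) = -1 + O)
(W(6, 7)*(-33))*(-8) = ((-1 + 7)*(-33))*(-8) = (6*(-33))*(-8) = -198*(-8) = 1584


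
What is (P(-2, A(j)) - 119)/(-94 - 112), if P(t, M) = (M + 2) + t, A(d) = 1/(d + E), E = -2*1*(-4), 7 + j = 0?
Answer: 59/103 ≈ 0.57282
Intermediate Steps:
j = -7 (j = -7 + 0 = -7)
E = 8 (E = -2*(-4) = 8)
A(d) = 1/(8 + d) (A(d) = 1/(d + 8) = 1/(8 + d))
P(t, M) = 2 + M + t (P(t, M) = (2 + M) + t = 2 + M + t)
(P(-2, A(j)) - 119)/(-94 - 112) = ((2 + 1/(8 - 7) - 2) - 119)/(-94 - 112) = ((2 + 1/1 - 2) - 119)/(-206) = ((2 + 1 - 2) - 119)*(-1/206) = (1 - 119)*(-1/206) = -118*(-1/206) = 59/103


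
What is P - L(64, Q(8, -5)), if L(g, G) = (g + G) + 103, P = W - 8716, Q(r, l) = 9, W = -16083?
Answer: -24975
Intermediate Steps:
P = -24799 (P = -16083 - 8716 = -24799)
L(g, G) = 103 + G + g (L(g, G) = (G + g) + 103 = 103 + G + g)
P - L(64, Q(8, -5)) = -24799 - (103 + 9 + 64) = -24799 - 1*176 = -24799 - 176 = -24975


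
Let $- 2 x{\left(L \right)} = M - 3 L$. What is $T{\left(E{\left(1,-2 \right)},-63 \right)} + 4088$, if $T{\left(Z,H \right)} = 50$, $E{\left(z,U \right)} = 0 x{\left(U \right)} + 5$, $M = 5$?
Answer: $4138$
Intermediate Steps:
$x{\left(L \right)} = - \frac{5}{2} + \frac{3 L}{2}$ ($x{\left(L \right)} = - \frac{5 - 3 L}{2} = - \frac{5}{2} + \frac{3 L}{2}$)
$E{\left(z,U \right)} = 5$ ($E{\left(z,U \right)} = 0 \left(- \frac{5}{2} + \frac{3 U}{2}\right) + 5 = 0 + 5 = 5$)
$T{\left(E{\left(1,-2 \right)},-63 \right)} + 4088 = 50 + 4088 = 4138$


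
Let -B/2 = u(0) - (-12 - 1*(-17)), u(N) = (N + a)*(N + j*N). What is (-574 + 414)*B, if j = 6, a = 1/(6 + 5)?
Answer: -1600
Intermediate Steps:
a = 1/11 ≈ 0.090909
u(N) = 7*N*(1/11 + N) (u(N) = (N + 1/11)*(N + 6*N) = (1/11 + N)*(7*N) = 7*N*(1/11 + N))
B = 10 (B = -2*((7/11)*0*(1 + 11*0) - (-12 - 1*(-17))) = -2*((7/11)*0*(1 + 0) - (-12 + 17)) = -2*((7/11)*0*1 - 1*5) = -2*(0 - 5) = -2*(-5) = 10)
(-574 + 414)*B = (-574 + 414)*10 = -160*10 = -1600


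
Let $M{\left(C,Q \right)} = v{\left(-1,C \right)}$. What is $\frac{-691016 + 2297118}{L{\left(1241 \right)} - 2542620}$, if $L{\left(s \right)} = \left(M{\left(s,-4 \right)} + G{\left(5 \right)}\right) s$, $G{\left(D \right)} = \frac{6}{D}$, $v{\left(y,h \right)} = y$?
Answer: $- \frac{8030510}{12711859} \approx -0.63173$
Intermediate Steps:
$M{\left(C,Q \right)} = -1$
$L{\left(s \right)} = \frac{s}{5}$ ($L{\left(s \right)} = \left(-1 + \frac{6}{5}\right) s = \frac{s}{5}$)
$\frac{-691016 + 2297118}{L{\left(1241 \right)} - 2542620} = \frac{-691016 + 2297118}{\frac{1}{5} \cdot 1241 - 2542620} = \frac{1606102}{\frac{1241}{5} - 2542620} = \frac{1606102}{- \frac{12711859}{5}} = 1606102 \left(- \frac{5}{12711859}\right) = - \frac{8030510}{12711859}$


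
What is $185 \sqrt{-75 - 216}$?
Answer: $185 i \sqrt{291} \approx 3155.9 i$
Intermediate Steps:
$185 \sqrt{-75 - 216} = 185 \sqrt{-291} = 185 i \sqrt{291}$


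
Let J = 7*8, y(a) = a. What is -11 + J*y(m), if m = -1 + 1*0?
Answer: -67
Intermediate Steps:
m = -1 (m = -1 + 0 = -1)
J = 56
-11 + J*y(m) = -11 + 56*(-1) = -11 - 56 = -67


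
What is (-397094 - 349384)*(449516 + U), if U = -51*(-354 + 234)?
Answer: -340122250008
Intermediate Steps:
U = 6120 (U = -51*(-120) = 6120)
(-397094 - 349384)*(449516 + U) = (-397094 - 349384)*(449516 + 6120) = -746478*455636 = -340122250008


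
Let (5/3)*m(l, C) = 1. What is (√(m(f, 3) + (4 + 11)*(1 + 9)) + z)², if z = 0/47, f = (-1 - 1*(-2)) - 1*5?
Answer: 753/5 ≈ 150.60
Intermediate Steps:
f = -4 (f = (-1 + 2) - 5 = 1 - 5 = -4)
m(l, C) = ⅗ (m(l, C) = (⅗)*1 = ⅗)
z = 0 (z = 0*(1/47) = 0)
(√(m(f, 3) + (4 + 11)*(1 + 9)) + z)² = (√(⅗ + (4 + 11)*(1 + 9)) + 0)² = (√(⅗ + 15*10) + 0)² = (√(⅗ + 150) + 0)² = (√(753/5) + 0)² = (√3765/5 + 0)² = (√3765/5)² = 753/5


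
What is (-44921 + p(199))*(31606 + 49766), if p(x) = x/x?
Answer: -3655230240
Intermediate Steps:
p(x) = 1
(-44921 + p(199))*(31606 + 49766) = (-44921 + 1)*(31606 + 49766) = -44920*81372 = -3655230240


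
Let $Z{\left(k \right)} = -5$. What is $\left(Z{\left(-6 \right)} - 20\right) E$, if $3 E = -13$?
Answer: $\frac{325}{3} \approx 108.33$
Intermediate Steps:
$E = - \frac{13}{3}$ ($E = \frac{1}{3} \left(-13\right) = - \frac{13}{3} \approx -4.3333$)
$\left(Z{\left(-6 \right)} - 20\right) E = \left(-5 - 20\right) \left(- \frac{13}{3}\right) = \left(-25\right) \left(- \frac{13}{3}\right) = \frac{325}{3}$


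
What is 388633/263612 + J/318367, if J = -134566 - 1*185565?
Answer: 95248303/203209108 ≈ 0.46872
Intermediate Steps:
J = -320131 (J = -134566 - 185565 = -320131)
388633/263612 + J/318367 = 388633/263612 - 320131/318367 = 388633*(1/263612) - 320131*1/318367 = 6587/4468 - 45733/45481 = 95248303/203209108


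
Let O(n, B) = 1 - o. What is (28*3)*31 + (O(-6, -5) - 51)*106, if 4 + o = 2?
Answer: -2484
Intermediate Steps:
o = -2 (o = -4 + 2 = -2)
O(n, B) = 3 (O(n, B) = 1 - 1*(-2) = 1 + 2 = 3)
(28*3)*31 + (O(-6, -5) - 51)*106 = (28*3)*31 + (3 - 51)*106 = 84*31 - 48*106 = 2604 - 5088 = -2484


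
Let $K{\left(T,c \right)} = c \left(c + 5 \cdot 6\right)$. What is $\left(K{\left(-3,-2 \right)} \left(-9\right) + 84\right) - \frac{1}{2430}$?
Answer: $\frac{1428839}{2430} \approx 588.0$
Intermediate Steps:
$K{\left(T,c \right)} = c \left(30 + c\right)$ ($K{\left(T,c \right)} = c \left(c + 30\right) = c \left(30 + c\right)$)
$\left(K{\left(-3,-2 \right)} \left(-9\right) + 84\right) - \frac{1}{2430} = \left(- 2 \left(30 - 2\right) \left(-9\right) + 84\right) - \frac{1}{2430} = \left(\left(-2\right) 28 \left(-9\right) + 84\right) - \frac{1}{2430} = \left(\left(-56\right) \left(-9\right) + 84\right) - \frac{1}{2430} = \left(504 + 84\right) - \frac{1}{2430} = 588 - \frac{1}{2430} = \frac{1428839}{2430}$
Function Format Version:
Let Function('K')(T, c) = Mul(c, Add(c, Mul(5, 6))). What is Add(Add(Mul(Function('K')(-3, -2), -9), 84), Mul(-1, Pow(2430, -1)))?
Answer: Rational(1428839, 2430) ≈ 588.00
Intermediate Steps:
Function('K')(T, c) = Mul(c, Add(30, c)) (Function('K')(T, c) = Mul(c, Add(c, 30)) = Mul(c, Add(30, c)))
Add(Add(Mul(Function('K')(-3, -2), -9), 84), Mul(-1, Pow(2430, -1))) = Add(Add(Mul(Mul(-2, Add(30, -2)), -9), 84), Mul(-1, Pow(2430, -1))) = Add(Add(Mul(Mul(-2, 28), -9), 84), Mul(-1, Rational(1, 2430))) = Add(Add(Mul(-56, -9), 84), Rational(-1, 2430)) = Add(Add(504, 84), Rational(-1, 2430)) = Add(588, Rational(-1, 2430)) = Rational(1428839, 2430)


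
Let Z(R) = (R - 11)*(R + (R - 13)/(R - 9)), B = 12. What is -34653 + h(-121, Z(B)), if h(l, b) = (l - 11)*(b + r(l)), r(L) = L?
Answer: -20221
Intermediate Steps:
Z(R) = (-11 + R)*(R + (-13 + R)/(-9 + R))
h(l, b) = (-11 + l)*(b + l) (h(l, b) = (l - 11)*(b + l) = (-11 + l)*(b + l))
-34653 + h(-121, Z(B)) = -34653 + ((-121)² - 11*(143 + 12³ - 19*12² + 75*12)/(-9 + 12) - 11*(-121) + ((143 + 12³ - 19*12² + 75*12)/(-9 + 12))*(-121)) = -34653 + (14641 - 11*(143 + 1728 - 19*144 + 900)/3 + 1331 + ((143 + 1728 - 19*144 + 900)/3)*(-121)) = -34653 + (14641 - 11*(143 + 1728 - 2736 + 900)/3 + 1331 + ((143 + 1728 - 2736 + 900)/3)*(-121)) = -34653 + (14641 - 11*35/3 + 1331 + ((⅓)*35)*(-121)) = -34653 + (14641 - 11*35/3 + 1331 + (35/3)*(-121)) = -34653 + (14641 - 385/3 + 1331 - 4235/3) = -34653 + 14432 = -20221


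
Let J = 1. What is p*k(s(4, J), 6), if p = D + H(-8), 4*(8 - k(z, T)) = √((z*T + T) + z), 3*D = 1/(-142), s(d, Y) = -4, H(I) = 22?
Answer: 37484/213 - 9371*I*√22/1704 ≈ 175.98 - 25.795*I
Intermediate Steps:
D = -1/426 (D = (⅓)/(-142) = (⅓)*(-1/142) = -1/426 ≈ -0.0023474)
k(z, T) = 8 - √(T + z + T*z)/4 (k(z, T) = 8 - √((z*T + T) + z)/4 = 8 - √((T*z + T) + z)/4 = 8 - √((T + T*z) + z)/4 = 8 - √(T + z + T*z)/4)
p = 9371/426 (p = -1/426 + 22 = 9371/426 ≈ 21.998)
p*k(s(4, J), 6) = 9371*(8 - √(6 - 4 + 6*(-4))/4)/426 = 9371*(8 - √(6 - 4 - 24)/4)/426 = 9371*(8 - I*√22/4)/426 = 37484/213 - 9371*I*√22/1704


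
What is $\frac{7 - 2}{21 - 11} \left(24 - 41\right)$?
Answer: $- \frac{17}{2} \approx -8.5$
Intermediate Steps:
$\frac{7 - 2}{21 - 11} \left(24 - 41\right) = \frac{5}{10} \left(-17\right) = 5 \cdot \frac{1}{10} \left(-17\right) = \frac{1}{2} \left(-17\right) = - \frac{17}{2}$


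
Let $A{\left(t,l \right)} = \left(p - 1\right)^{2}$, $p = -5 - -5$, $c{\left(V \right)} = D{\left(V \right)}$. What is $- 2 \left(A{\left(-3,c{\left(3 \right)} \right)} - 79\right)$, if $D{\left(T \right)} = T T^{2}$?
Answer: $156$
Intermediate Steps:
$D{\left(T \right)} = T^{3}$
$c{\left(V \right)} = V^{3}$
$p = 0$ ($p = -5 + 5 = 0$)
$A{\left(t,l \right)} = 1$ ($A{\left(t,l \right)} = \left(0 - 1\right)^{2} = \left(-1\right)^{2} = 1$)
$- 2 \left(A{\left(-3,c{\left(3 \right)} \right)} - 79\right) = - 2 \left(1 - 79\right) = \left(-2\right) \left(-78\right) = 156$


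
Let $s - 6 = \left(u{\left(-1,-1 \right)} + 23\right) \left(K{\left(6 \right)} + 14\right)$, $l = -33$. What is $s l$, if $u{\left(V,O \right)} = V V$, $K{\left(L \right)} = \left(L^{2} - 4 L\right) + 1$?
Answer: $-21582$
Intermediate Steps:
$K{\left(L \right)} = 1 + L^{2} - 4 L$
$u{\left(V,O \right)} = V^{2}$
$s = 654$ ($s = 6 + \left(\left(-1\right)^{2} + 23\right) \left(\left(1 + 6^{2} - 24\right) + 14\right) = 6 + \left(1 + 23\right) \left(\left(1 + 36 - 24\right) + 14\right) = 6 + 24 \left(13 + 14\right) = 6 + 24 \cdot 27 = 6 + 648 = 654$)
$s l = 654 \left(-33\right) = -21582$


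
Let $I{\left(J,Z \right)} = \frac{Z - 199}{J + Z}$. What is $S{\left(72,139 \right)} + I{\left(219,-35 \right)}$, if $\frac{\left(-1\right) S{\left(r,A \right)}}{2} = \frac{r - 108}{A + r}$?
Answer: $- \frac{18063}{19412} \approx -0.93051$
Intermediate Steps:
$S{\left(r,A \right)} = - \frac{2 \left(-108 + r\right)}{A + r}$ ($S{\left(r,A \right)} = - 2 \frac{r - 108}{A + r} = - 2 \frac{-108 + r}{A + r} = - \frac{2 \left(-108 + r\right)}{A + r}$)
$I{\left(J,Z \right)} = \frac{-199 + Z}{J + Z}$
$S{\left(72,139 \right)} + I{\left(219,-35 \right)} = \frac{2 \left(108 - 72\right)}{139 + 72} + \frac{-199 - 35}{219 - 35} = \frac{2 \left(108 - 72\right)}{211} + \frac{1}{184} \left(-234\right) = 2 \cdot \frac{1}{211} \cdot 36 + \frac{1}{184} \left(-234\right) = \frac{72}{211} - \frac{117}{92} = - \frac{18063}{19412}$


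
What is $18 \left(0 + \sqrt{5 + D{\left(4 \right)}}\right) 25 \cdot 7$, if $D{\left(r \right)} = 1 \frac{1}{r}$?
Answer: $1575 \sqrt{21} \approx 7217.6$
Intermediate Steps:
$D{\left(r \right)} = \frac{1}{r}$
$18 \left(0 + \sqrt{5 + D{\left(4 \right)}}\right) 25 \cdot 7 = 18 \left(0 + \sqrt{5 + \frac{1}{4}}\right) 25 \cdot 7 = 18 \left(0 + \sqrt{\frac{21}{4}}\right) 25 \cdot 7 = 18 \left(0 + \frac{\sqrt{21}}{2}\right) 25 \cdot 7 = 18 \frac{\sqrt{21}}{2} \cdot 25 \cdot 7 = 18 \frac{25 \sqrt{21}}{2} \cdot 7 = 18 \frac{175 \sqrt{21}}{2} = 1575 \sqrt{21}$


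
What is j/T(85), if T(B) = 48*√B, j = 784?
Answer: 49*√85/255 ≈ 1.7716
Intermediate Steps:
j/T(85) = 784/((48*√85)) = 784*(√85/4080) = 49*√85/255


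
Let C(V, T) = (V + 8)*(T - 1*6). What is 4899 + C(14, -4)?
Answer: 4679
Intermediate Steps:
C(V, T) = (-6 + T)*(8 + V) (C(V, T) = (8 + V)*(T - 6) = (8 + V)*(-6 + T) = (-6 + T)*(8 + V))
4899 + C(14, -4) = 4899 + (-48 - 6*14 + 8*(-4) - 4*14) = 4899 + (-48 - 84 - 32 - 56) = 4899 - 220 = 4679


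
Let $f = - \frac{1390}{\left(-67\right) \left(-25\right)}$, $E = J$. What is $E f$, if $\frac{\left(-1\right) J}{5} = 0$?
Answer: $0$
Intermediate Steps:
$J = 0$ ($J = \left(-5\right) 0 = 0$)
$E = 0$
$f = - \frac{278}{335}$ ($f = - \frac{1390}{1675} = \left(-1390\right) \frac{1}{1675} = - \frac{278}{335} \approx -0.82985$)
$E f = 0 \left(- \frac{278}{335}\right) = 0$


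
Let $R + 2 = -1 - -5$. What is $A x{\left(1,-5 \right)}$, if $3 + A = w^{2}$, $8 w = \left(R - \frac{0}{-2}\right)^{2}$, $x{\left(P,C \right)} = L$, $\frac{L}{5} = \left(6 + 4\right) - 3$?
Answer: $- \frac{385}{4} \approx -96.25$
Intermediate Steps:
$R = 2$ ($R = -2 - -4 = -2 + \left(-1 + 5\right) = -2 + 4 = 2$)
$L = 35$ ($L = 5 \left(\left(6 + 4\right) - 3\right) = 5 \left(10 - 3\right) = 5 \cdot 7 = 35$)
$x{\left(P,C \right)} = 35$
$w = \frac{1}{2}$ ($w = \frac{\left(2 - \frac{0}{-2}\right)^{2}}{8} = \frac{\left(2 - 0 \left(- \frac{1}{2}\right)\right)^{2}}{8} = \frac{\left(2 - 0\right)^{2}}{8} = \frac{\left(2 + 0\right)^{2}}{8} = \frac{2^{2}}{8} = \frac{1}{8} \cdot 4 = \frac{1}{2} \approx 0.5$)
$A = - \frac{11}{4}$ ($A = -3 + \left(\frac{1}{2}\right)^{2} = -3 + \frac{1}{4} = - \frac{11}{4} \approx -2.75$)
$A x{\left(1,-5 \right)} = \left(- \frac{11}{4}\right) 35 = - \frac{385}{4}$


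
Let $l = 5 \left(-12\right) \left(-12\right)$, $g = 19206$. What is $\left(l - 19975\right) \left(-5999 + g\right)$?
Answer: $-254300785$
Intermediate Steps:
$l = 720$ ($l = \left(-60\right) \left(-12\right) = 720$)
$\left(l - 19975\right) \left(-5999 + g\right) = \left(720 - 19975\right) \left(-5999 + 19206\right) = \left(720 - 19975\right) 13207 = \left(-19255\right) 13207 = -254300785$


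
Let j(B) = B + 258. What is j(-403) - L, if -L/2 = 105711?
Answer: 211277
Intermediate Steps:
L = -211422 (L = -2*105711 = -211422)
j(B) = 258 + B
j(-403) - L = (258 - 403) - 1*(-211422) = -145 + 211422 = 211277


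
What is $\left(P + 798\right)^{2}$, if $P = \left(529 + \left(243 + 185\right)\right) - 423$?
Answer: $1774224$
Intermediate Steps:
$P = 534$ ($P = \left(529 + 428\right) - 423 = 957 - 423 = 534$)
$\left(P + 798\right)^{2} = \left(534 + 798\right)^{2} = 1332^{2} = 1774224$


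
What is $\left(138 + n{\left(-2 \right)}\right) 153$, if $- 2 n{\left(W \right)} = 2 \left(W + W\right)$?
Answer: $21726$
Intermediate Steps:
$n{\left(W \right)} = - 2 W$ ($n{\left(W \right)} = - \frac{2 \left(W + W\right)}{2} = - \frac{2 \cdot 2 W}{2} = - \frac{4 W}{2} = - 2 W$)
$\left(138 + n{\left(-2 \right)}\right) 153 = \left(138 - -4\right) 153 = \left(138 + 4\right) 153 = 142 \cdot 153 = 21726$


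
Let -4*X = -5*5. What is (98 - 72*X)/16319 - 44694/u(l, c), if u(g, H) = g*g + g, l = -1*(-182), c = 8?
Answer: -9501091/6968213 ≈ -1.3635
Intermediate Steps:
X = 25/4 (X = -(-5)*5/4 = -¼*(-25) = 25/4 ≈ 6.2500)
l = 182
u(g, H) = g + g² (u(g, H) = g² + g = g + g²)
(98 - 72*X)/16319 - 44694/u(l, c) = (98 - 72*25/4)/16319 - 44694*1/(182*(1 + 182)) = (98 - 450)*(1/16319) - 44694/(182*183) = -352*1/16319 - 44694/33306 = -352/16319 - 44694*1/33306 = -352/16319 - 573/427 = -9501091/6968213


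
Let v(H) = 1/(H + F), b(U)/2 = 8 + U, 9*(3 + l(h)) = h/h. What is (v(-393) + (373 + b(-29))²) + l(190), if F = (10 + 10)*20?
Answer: 6902170/63 ≈ 1.0956e+5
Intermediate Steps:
l(h) = -26/9 (l(h) = -3 + (h/h)/9 = -3 + (⅑)*1 = -3 + ⅑ = -26/9)
F = 400 (F = 20*20 = 400)
b(U) = 16 + 2*U (b(U) = 2*(8 + U) = 16 + 2*U)
v(H) = 1/(400 + H) (v(H) = 1/(H + 400) = 1/(400 + H))
(v(-393) + (373 + b(-29))²) + l(190) = (1/(400 - 393) + (373 + (16 + 2*(-29)))²) - 26/9 = (1/7 + (373 + (16 - 58))²) - 26/9 = (⅐ + (373 - 42)²) - 26/9 = (⅐ + 331²) - 26/9 = (⅐ + 109561) - 26/9 = 766928/7 - 26/9 = 6902170/63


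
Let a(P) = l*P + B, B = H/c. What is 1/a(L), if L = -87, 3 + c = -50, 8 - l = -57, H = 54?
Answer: -53/299769 ≈ -0.00017680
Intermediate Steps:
l = 65 (l = 8 - 1*(-57) = 8 + 57 = 65)
c = -53 (c = -3 - 50 = -53)
B = -54/53 (B = 54/(-53) = 54*(-1/53) = -54/53 ≈ -1.0189)
a(P) = -54/53 + 65*P (a(P) = 65*P - 54/53 = -54/53 + 65*P)
1/a(L) = 1/(-54/53 + 65*(-87)) = 1/(-54/53 - 5655) = 1/(-299769/53) = -53/299769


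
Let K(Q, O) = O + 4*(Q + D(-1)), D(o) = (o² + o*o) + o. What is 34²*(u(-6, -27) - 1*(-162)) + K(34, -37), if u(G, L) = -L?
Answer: 218587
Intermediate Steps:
D(o) = o + 2*o² (D(o) = (o² + o²) + o = 2*o² + o = o + 2*o²)
K(Q, O) = 4 + O + 4*Q (K(Q, O) = O + 4*(Q - (1 + 2*(-1))) = O + 4*(Q - (1 - 2)) = O + 4*(Q - 1*(-1)) = O + 4*(Q + 1) = O + 4*(1 + Q) = O + (4 + 4*Q) = 4 + O + 4*Q)
34²*(u(-6, -27) - 1*(-162)) + K(34, -37) = 34²*(-1*(-27) - 1*(-162)) + (4 - 37 + 4*34) = 1156*(27 + 162) + (4 - 37 + 136) = 1156*189 + 103 = 218484 + 103 = 218587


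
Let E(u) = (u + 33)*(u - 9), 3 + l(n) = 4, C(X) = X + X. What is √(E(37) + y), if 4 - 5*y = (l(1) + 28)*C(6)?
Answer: 4*√2955/5 ≈ 43.488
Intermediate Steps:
C(X) = 2*X
l(n) = 1 (l(n) = -3 + 4 = 1)
E(u) = (-9 + u)*(33 + u) (E(u) = (33 + u)*(-9 + u) = (-9 + u)*(33 + u))
y = -344/5 (y = ⅘ - (1 + 28)*2*6/5 = ⅘ - 29*12/5 = ⅘ - ⅕*348 = ⅘ - 348/5 = -344/5 ≈ -68.800)
√(E(37) + y) = √((-297 + 37² + 24*37) - 344/5) = √((-297 + 1369 + 888) - 344/5) = √(1960 - 344/5) = √(9456/5) = 4*√2955/5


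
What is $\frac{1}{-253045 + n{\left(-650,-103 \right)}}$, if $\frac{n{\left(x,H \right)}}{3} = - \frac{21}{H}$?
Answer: $- \frac{103}{26063572} \approx -3.9519 \cdot 10^{-6}$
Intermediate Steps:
$n{\left(x,H \right)} = - \frac{63}{H}$ ($n{\left(x,H \right)} = 3 \left(- \frac{21}{H}\right) = - \frac{63}{H}$)
$\frac{1}{-253045 + n{\left(-650,-103 \right)}} = \frac{1}{-253045 - \frac{63}{-103}} = \frac{1}{-253045 - - \frac{63}{103}} = \frac{1}{-253045 + \frac{63}{103}} = \frac{1}{- \frac{26063572}{103}} = - \frac{103}{26063572}$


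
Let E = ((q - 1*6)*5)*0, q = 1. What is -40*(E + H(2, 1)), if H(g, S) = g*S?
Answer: -80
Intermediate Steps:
H(g, S) = S*g
E = 0 (E = ((1 - 1*6)*5)*0 = ((1 - 6)*5)*0 = -5*5*0 = -25*0 = 0)
-40*(E + H(2, 1)) = -40*(0 + 1*2) = -40*(0 + 2) = -40*2 = -80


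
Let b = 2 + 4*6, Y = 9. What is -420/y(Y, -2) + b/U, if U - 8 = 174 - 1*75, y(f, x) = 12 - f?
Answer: -14954/107 ≈ -139.76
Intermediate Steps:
U = 107 (U = 8 + (174 - 1*75) = 8 + (174 - 75) = 8 + 99 = 107)
b = 26 (b = 2 + 24 = 26)
-420/y(Y, -2) + b/U = -420/(12 - 1*9) + 26/107 = -420/(12 - 9) + 26*(1/107) = -420/3 + 26/107 = -420*⅓ + 26/107 = -140 + 26/107 = -14954/107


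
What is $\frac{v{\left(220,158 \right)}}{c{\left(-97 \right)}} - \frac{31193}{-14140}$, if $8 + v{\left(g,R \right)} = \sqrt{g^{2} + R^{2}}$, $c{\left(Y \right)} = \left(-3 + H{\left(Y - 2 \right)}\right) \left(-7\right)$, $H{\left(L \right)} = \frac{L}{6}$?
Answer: $\frac{1184207}{551460} + \frac{4 \sqrt{18341}}{273} \approx 4.1317$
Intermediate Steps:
$H{\left(L \right)} = \frac{L}{6}$ ($H{\left(L \right)} = L \frac{1}{6} = \frac{L}{6}$)
$c{\left(Y \right)} = \frac{70}{3} - \frac{7 Y}{6}$ ($c{\left(Y \right)} = \left(-3 + \frac{Y - 2}{6}\right) \left(-7\right) = \left(-3 + \frac{-2 + Y}{6}\right) \left(-7\right) = \left(-3 + \left(- \frac{1}{3} + \frac{Y}{6}\right)\right) \left(-7\right) = \left(- \frac{10}{3} + \frac{Y}{6}\right) \left(-7\right) = \frac{70}{3} - \frac{7 Y}{6}$)
$v{\left(g,R \right)} = -8 + \sqrt{R^{2} + g^{2}}$ ($v{\left(g,R \right)} = -8 + \sqrt{g^{2} + R^{2}} = -8 + \sqrt{R^{2} + g^{2}}$)
$\frac{v{\left(220,158 \right)}}{c{\left(-97 \right)}} - \frac{31193}{-14140} = \frac{-8 + \sqrt{158^{2} + 220^{2}}}{\frac{70}{3} - - \frac{679}{6}} - \frac{31193}{-14140} = \frac{-8 + \sqrt{24964 + 48400}}{\frac{70}{3} + \frac{679}{6}} - - \frac{31193}{14140} = \frac{-8 + \sqrt{73364}}{\frac{273}{2}} + \frac{31193}{14140} = \left(-8 + 2 \sqrt{18341}\right) \frac{2}{273} + \frac{31193}{14140} = \left(- \frac{16}{273} + \frac{4 \sqrt{18341}}{273}\right) + \frac{31193}{14140} = \frac{1184207}{551460} + \frac{4 \sqrt{18341}}{273}$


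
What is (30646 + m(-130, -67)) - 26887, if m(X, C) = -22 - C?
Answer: 3804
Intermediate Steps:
(30646 + m(-130, -67)) - 26887 = (30646 + (-22 - 1*(-67))) - 26887 = (30646 + (-22 + 67)) - 26887 = (30646 + 45) - 26887 = 30691 - 26887 = 3804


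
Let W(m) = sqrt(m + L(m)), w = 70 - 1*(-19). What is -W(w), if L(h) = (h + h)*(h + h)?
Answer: -sqrt(31773) ≈ -178.25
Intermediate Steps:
w = 89 (w = 70 + 19 = 89)
L(h) = 4*h**2 (L(h) = (2*h)*(2*h) = 4*h**2)
W(m) = sqrt(m + 4*m**2)
-W(w) = -sqrt(89*(1 + 4*89)) = -sqrt(89*(1 + 356)) = -sqrt(89*357) = -sqrt(31773)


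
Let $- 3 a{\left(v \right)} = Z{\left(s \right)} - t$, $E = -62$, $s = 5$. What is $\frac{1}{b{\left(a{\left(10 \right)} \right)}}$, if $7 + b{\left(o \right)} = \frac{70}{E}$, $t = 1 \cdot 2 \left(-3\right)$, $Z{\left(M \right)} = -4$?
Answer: $- \frac{31}{252} \approx -0.12302$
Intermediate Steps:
$t = -6$ ($t = 2 \left(-3\right) = -6$)
$a{\left(v \right)} = - \frac{2}{3}$ ($a{\left(v \right)} = - \frac{-4 - -6}{3} = - \frac{-4 + 6}{3} = \left(- \frac{1}{3}\right) 2 = - \frac{2}{3}$)
$b{\left(o \right)} = - \frac{252}{31}$ ($b{\left(o \right)} = -7 + \frac{70}{-62} = -7 + 70 \left(- \frac{1}{62}\right) = -7 - \frac{35}{31} = - \frac{252}{31}$)
$\frac{1}{b{\left(a{\left(10 \right)} \right)}} = \frac{1}{- \frac{252}{31}} = - \frac{31}{252}$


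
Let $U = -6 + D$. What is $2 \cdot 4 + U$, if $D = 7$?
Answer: $9$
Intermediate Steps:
$U = 1$ ($U = -6 + 7 = 1$)
$2 \cdot 4 + U = 2 \cdot 4 + 1 = 8 + 1 = 9$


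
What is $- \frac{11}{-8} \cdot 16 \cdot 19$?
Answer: $418$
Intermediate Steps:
$- \frac{11}{-8} \cdot 16 \cdot 19 = \left(-11\right) \left(- \frac{1}{8}\right) 16 \cdot 19 = \frac{11}{8} \cdot 16 \cdot 19 = 22 \cdot 19 = 418$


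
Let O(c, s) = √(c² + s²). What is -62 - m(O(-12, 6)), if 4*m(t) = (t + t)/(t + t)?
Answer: -249/4 ≈ -62.250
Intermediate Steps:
m(t) = ¼ (m(t) = ((t + t)/(t + t))/4 = ((2*t)/((2*t)))/4 = ((2*t)*(1/(2*t)))/4 = (¼)*1 = ¼)
-62 - m(O(-12, 6)) = -62 - 1*¼ = -62 - ¼ = -249/4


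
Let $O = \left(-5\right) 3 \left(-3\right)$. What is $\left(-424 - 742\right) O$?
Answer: $-52470$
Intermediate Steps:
$O = 45$ ($O = \left(-15\right) \left(-3\right) = 45$)
$\left(-424 - 742\right) O = \left(-424 - 742\right) 45 = \left(-1166\right) 45 = -52470$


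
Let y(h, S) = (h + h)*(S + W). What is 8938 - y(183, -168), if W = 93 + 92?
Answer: 2716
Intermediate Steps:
W = 185
y(h, S) = 2*h*(185 + S) (y(h, S) = (h + h)*(S + 185) = (2*h)*(185 + S) = 2*h*(185 + S))
8938 - y(183, -168) = 8938 - 2*183*(185 - 168) = 8938 - 2*183*17 = 8938 - 1*6222 = 8938 - 6222 = 2716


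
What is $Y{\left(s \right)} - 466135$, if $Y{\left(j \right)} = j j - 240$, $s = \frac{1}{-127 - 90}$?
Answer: $- \frac{21961132374}{47089} \approx -4.6638 \cdot 10^{5}$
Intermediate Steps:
$s = - \frac{1}{217}$ ($s = \frac{1}{-217} = - \frac{1}{217} \approx -0.0046083$)
$Y{\left(j \right)} = -240 + j^{2}$ ($Y{\left(j \right)} = j^{2} - 240 = -240 + j^{2}$)
$Y{\left(s \right)} - 466135 = \left(-240 + \left(- \frac{1}{217}\right)^{2}\right) - 466135 = \left(-240 + \frac{1}{47089}\right) - 466135 = - \frac{11301359}{47089} - 466135 = - \frac{21961132374}{47089}$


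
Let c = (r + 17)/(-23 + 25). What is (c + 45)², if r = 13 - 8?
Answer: 3136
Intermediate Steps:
r = 5
c = 11 (c = (5 + 17)/(-23 + 25) = 22/2 = 22*(½) = 11)
(c + 45)² = (11 + 45)² = 56² = 3136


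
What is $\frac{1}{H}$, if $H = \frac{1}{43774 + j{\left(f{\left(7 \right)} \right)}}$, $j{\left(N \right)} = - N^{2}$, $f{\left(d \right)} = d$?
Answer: $43725$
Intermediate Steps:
$H = \frac{1}{43725}$ ($H = \frac{1}{43774 - 7^{2}} = \frac{1}{43774 - 49} = \frac{1}{43725} \approx 2.287 \cdot 10^{-5}$)
$\frac{1}{H} = \frac{1}{\frac{1}{43725}} = 43725$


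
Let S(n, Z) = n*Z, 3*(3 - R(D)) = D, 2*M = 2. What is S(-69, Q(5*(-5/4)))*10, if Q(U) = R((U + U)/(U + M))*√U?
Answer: -79925*I/21 ≈ -3806.0*I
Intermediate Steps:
M = 1 (M = (½)*2 = 1)
R(D) = 3 - D/3
Q(U) = √U*(3 - 2*U/(3*(1 + U))) (Q(U) = (3 - (U + U)/(3*(U + 1)))*√U = (3 - 2*U/(3*(1 + U)))*√U = √U*(3 - 2*U/(3*(1 + U))))
S(n, Z) = Z*n
S(-69, Q(5*(-5/4)))*10 = ((√(5*(-5/4))*(9 + 7*(5*(-5/4)))/(3*(1 + 5*(-5/4))))*(-69))*10 = ((√(-25/4)*(9 + 7*(-25/4))/(3*(1 - 25/4)))*(-69))*10 = (((5*I/2)*(9 - 175/4)/(3*(-21/4)))*(-69))*10 = (((⅓)*(5*I/2)*(-4/21)*(-139/4))*(-69))*10 = ((695*I/126)*(-69))*10 = -15985*I/42*10 = -79925*I/21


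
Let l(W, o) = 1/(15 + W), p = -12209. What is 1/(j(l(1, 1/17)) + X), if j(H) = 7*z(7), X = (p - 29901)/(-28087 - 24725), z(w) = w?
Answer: 26406/1314949 ≈ 0.020081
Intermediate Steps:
X = 21055/26406 (X = (-12209 - 29901)/(-28087 - 24725) = -42110/(-52812) = -42110*(-1/52812) = 21055/26406 ≈ 0.79736)
j(H) = 49 (j(H) = 7*7 = 49)
1/(j(l(1, 1/17)) + X) = 1/(49 + 21055/26406) = 1/(1314949/26406) = 26406/1314949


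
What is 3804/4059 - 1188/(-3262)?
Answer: 2871790/2206743 ≈ 1.3014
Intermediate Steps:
3804/4059 - 1188/(-3262) = 3804*(1/4059) - 1188*(-1/3262) = 1268/1353 + 594/1631 = 2871790/2206743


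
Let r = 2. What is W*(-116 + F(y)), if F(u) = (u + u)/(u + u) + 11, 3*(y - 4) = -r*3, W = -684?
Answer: 71136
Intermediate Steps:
y = 2 (y = 4 + (-1*2*3)/3 = 4 + (-2*3)/3 = 4 + (⅓)*(-6) = 4 - 2 = 2)
F(u) = 12 (F(u) = (2*u)/((2*u)) + 11 = (2*u)*(1/(2*u)) + 11 = 1 + 11 = 12)
W*(-116 + F(y)) = -684*(-116 + 12) = -684*(-104) = 71136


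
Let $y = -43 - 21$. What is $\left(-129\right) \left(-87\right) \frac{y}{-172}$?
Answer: $4176$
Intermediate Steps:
$y = -64$
$\left(-129\right) \left(-87\right) \frac{y}{-172} = \left(-129\right) \left(-87\right) \left(- \frac{64}{-172}\right) = 11223 \left(\left(-64\right) \left(- \frac{1}{172}\right)\right) = 11223 \cdot \frac{16}{43} = 4176$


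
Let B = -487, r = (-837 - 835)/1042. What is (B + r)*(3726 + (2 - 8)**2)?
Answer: -957666006/521 ≈ -1.8381e+6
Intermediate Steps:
r = -836/521 (r = -1672*1/1042 = -836/521 ≈ -1.6046)
(B + r)*(3726 + (2 - 8)**2) = (-487 - 836/521)*(3726 + (2 - 8)**2) = -254563*(3726 + (-6)**2)/521 = -254563*(3726 + 36)/521 = -254563/521*3762 = -957666006/521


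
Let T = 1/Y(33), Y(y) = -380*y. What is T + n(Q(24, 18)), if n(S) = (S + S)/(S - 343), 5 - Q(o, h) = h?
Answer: 81421/1116060 ≈ 0.072954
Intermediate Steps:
Q(o, h) = 5 - h
n(S) = 2*S/(-343 + S) (n(S) = (2*S)/(-343 + S) = 2*S/(-343 + S))
T = -1/12540 (T = 1/(-380*33) = 1/(-12540) = -1/12540 ≈ -7.9745e-5)
T + n(Q(24, 18)) = -1/12540 + 2*(5 - 1*18)/(-343 + (5 - 1*18)) = -1/12540 + 2*(5 - 18)/(-343 + (5 - 18)) = -1/12540 + 2*(-13)/(-343 - 13) = -1/12540 + 2*(-13)/(-356) = -1/12540 + 2*(-13)*(-1/356) = -1/12540 + 13/178 = 81421/1116060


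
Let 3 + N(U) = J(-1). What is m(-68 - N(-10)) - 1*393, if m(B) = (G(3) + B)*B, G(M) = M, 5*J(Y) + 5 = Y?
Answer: 87151/25 ≈ 3486.0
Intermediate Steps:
J(Y) = -1 + Y/5
N(U) = -21/5 (N(U) = -3 + (-1 + (⅕)*(-1)) = -3 + (-1 - ⅕) = -3 - 6/5 = -21/5)
m(B) = B*(3 + B) (m(B) = (3 + B)*B = B*(3 + B))
m(-68 - N(-10)) - 1*393 = (-68 - 1*(-21/5))*(3 + (-68 - 1*(-21/5))) - 1*393 = (-68 + 21/5)*(3 + (-68 + 21/5)) - 393 = -319*(3 - 319/5)/5 - 393 = -319/5*(-304/5) - 393 = 96976/25 - 393 = 87151/25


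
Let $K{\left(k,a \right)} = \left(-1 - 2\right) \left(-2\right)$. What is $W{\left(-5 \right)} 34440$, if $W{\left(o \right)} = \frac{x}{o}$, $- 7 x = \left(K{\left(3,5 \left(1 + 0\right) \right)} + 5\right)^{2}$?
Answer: $119064$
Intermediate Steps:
$K{\left(k,a \right)} = 6$ ($K{\left(k,a \right)} = \left(-3\right) \left(-2\right) = 6$)
$x = - \frac{121}{7}$ ($x = - \frac{\left(6 + 5\right)^{2}}{7} = - \frac{11^{2}}{7} = \left(- \frac{1}{7}\right) 121 = - \frac{121}{7} \approx -17.286$)
$W{\left(o \right)} = - \frac{121}{7 o}$
$W{\left(-5 \right)} 34440 = - \frac{121}{7 \left(-5\right)} 34440 = \left(- \frac{121}{7}\right) \left(- \frac{1}{5}\right) 34440 = \frac{121}{35} \cdot 34440 = 119064$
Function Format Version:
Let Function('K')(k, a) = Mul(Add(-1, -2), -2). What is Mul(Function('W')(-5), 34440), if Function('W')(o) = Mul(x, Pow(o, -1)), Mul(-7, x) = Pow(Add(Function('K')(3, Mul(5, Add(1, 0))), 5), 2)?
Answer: 119064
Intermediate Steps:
Function('K')(k, a) = 6 (Function('K')(k, a) = Mul(-3, -2) = 6)
x = Rational(-121, 7) (x = Mul(Rational(-1, 7), Pow(Add(6, 5), 2)) = Mul(Rational(-1, 7), Pow(11, 2)) = Mul(Rational(-1, 7), 121) = Rational(-121, 7) ≈ -17.286)
Function('W')(o) = Mul(Rational(-121, 7), Pow(o, -1))
Mul(Function('W')(-5), 34440) = Mul(Mul(Rational(-121, 7), Pow(-5, -1)), 34440) = Mul(Mul(Rational(-121, 7), Rational(-1, 5)), 34440) = Mul(Rational(121, 35), 34440) = 119064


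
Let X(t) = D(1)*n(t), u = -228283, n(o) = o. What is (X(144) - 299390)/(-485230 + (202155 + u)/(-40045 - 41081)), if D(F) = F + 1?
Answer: 6066237213/9841185713 ≈ 0.61641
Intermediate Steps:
D(F) = 1 + F
X(t) = 2*t (X(t) = (1 + 1)*t = 2*t)
(X(144) - 299390)/(-485230 + (202155 + u)/(-40045 - 41081)) = (2*144 - 299390)/(-485230 + (202155 - 228283)/(-40045 - 41081)) = (288 - 299390)/(-485230 - 26128/(-81126)) = -299102/(-485230 - 26128*(-1/81126)) = -299102/(-485230 + 13064/40563) = -299102/(-19682371426/40563) = -299102*(-40563/19682371426) = 6066237213/9841185713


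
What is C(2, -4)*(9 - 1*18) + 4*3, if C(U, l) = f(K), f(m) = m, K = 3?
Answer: -15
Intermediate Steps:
C(U, l) = 3
C(2, -4)*(9 - 1*18) + 4*3 = 3*(9 - 1*18) + 4*3 = 3*(9 - 18) + 12 = 3*(-9) + 12 = -27 + 12 = -15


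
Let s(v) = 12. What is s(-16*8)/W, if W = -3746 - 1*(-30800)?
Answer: 2/4509 ≈ 0.00044356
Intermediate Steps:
W = 27054 (W = -3746 + 30800 = 27054)
s(-16*8)/W = 12/27054 = 12*(1/27054) = 2/4509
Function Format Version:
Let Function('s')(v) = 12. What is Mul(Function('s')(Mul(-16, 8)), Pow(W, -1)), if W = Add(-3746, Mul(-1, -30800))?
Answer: Rational(2, 4509) ≈ 0.00044356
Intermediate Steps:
W = 27054 (W = Add(-3746, 30800) = 27054)
Mul(Function('s')(Mul(-16, 8)), Pow(W, -1)) = Mul(12, Pow(27054, -1)) = Mul(12, Rational(1, 27054)) = Rational(2, 4509)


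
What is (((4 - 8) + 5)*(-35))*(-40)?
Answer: 1400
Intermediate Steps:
(((4 - 8) + 5)*(-35))*(-40) = ((-4 + 5)*(-35))*(-40) = (1*(-35))*(-40) = -35*(-40) = 1400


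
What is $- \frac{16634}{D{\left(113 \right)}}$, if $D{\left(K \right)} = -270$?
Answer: $\frac{8317}{135} \approx 61.607$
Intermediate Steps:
$- \frac{16634}{D{\left(113 \right)}} = - \frac{16634}{-270} = \left(-16634\right) \left(- \frac{1}{270}\right) = \frac{8317}{135}$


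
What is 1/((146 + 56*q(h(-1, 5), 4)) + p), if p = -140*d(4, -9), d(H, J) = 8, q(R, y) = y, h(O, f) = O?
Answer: -1/750 ≈ -0.0013333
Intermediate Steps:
p = -1120 (p = -140*8 = -1120)
1/((146 + 56*q(h(-1, 5), 4)) + p) = 1/((146 + 56*4) - 1120) = 1/((146 + 224) - 1120) = 1/(370 - 1120) = 1/(-750) = -1/750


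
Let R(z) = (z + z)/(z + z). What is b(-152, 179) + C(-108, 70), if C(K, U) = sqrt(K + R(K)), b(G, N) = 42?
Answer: 42 + I*sqrt(107) ≈ 42.0 + 10.344*I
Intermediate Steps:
R(z) = 1 (R(z) = (2*z)/((2*z)) = (2*z)*(1/(2*z)) = 1)
C(K, U) = sqrt(1 + K) (C(K, U) = sqrt(K + 1) = sqrt(1 + K))
b(-152, 179) + C(-108, 70) = 42 + sqrt(1 - 108) = 42 + sqrt(-107) = 42 + I*sqrt(107)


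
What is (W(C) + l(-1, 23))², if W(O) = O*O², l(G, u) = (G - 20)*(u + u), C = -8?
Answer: 2184484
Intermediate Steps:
l(G, u) = 2*u*(-20 + G) (l(G, u) = (-20 + G)*(2*u) = 2*u*(-20 + G))
W(O) = O³
(W(C) + l(-1, 23))² = ((-8)³ + 2*23*(-20 - 1))² = (-512 + 2*23*(-21))² = (-512 - 966)² = (-1478)² = 2184484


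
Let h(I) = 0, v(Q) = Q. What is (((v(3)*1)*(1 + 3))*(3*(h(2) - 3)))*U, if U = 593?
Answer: -64044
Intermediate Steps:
(((v(3)*1)*(1 + 3))*(3*(h(2) - 3)))*U = (((3*1)*(1 + 3))*(3*(0 - 3)))*593 = ((3*4)*(3*(-3)))*593 = (12*(-9))*593 = -108*593 = -64044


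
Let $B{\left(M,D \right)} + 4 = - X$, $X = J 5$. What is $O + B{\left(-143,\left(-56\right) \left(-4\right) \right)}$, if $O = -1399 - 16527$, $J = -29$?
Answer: $-17785$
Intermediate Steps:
$X = -145$ ($X = \left(-29\right) 5 = -145$)
$B{\left(M,D \right)} = 141$ ($B{\left(M,D \right)} = -4 - -145 = -4 + 145 = 141$)
$O = -17926$
$O + B{\left(-143,\left(-56\right) \left(-4\right) \right)} = -17926 + 141 = -17785$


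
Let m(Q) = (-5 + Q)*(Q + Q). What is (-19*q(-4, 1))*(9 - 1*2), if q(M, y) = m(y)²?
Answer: -8512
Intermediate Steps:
m(Q) = 2*Q*(-5 + Q) (m(Q) = (-5 + Q)*(2*Q) = 2*Q*(-5 + Q))
q(M, y) = 4*y²*(-5 + y)² (q(M, y) = (2*y*(-5 + y))² = 4*y²*(-5 + y)²)
(-19*q(-4, 1))*(9 - 1*2) = (-76*1²*(-5 + 1)²)*(9 - 1*2) = (-76*(-4)²)*(9 - 2) = -76*16*7 = -19*64*7 = -1216*7 = -8512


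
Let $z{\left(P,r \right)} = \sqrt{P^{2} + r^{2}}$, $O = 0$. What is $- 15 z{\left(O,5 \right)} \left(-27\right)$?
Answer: $2025$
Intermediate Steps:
$- 15 z{\left(O,5 \right)} \left(-27\right) = - 15 \sqrt{0^{2} + 5^{2}} \left(-27\right) = - 15 \sqrt{0 + 25} \left(-27\right) = - 15 \sqrt{25} \left(-27\right) = \left(-15\right) 5 \left(-27\right) = \left(-75\right) \left(-27\right) = 2025$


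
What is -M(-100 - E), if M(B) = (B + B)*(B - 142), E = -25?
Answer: -32550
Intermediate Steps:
M(B) = 2*B*(-142 + B) (M(B) = (2*B)*(-142 + B) = 2*B*(-142 + B))
-M(-100 - E) = -2*(-100 - 1*(-25))*(-142 + (-100 - 1*(-25))) = -2*(-100 + 25)*(-142 + (-100 + 25)) = -2*(-75)*(-142 - 75) = -2*(-75)*(-217) = -1*32550 = -32550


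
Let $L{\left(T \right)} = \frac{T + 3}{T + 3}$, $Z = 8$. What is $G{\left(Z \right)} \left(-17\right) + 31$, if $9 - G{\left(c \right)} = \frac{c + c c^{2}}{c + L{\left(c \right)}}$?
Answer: $\frac{7742}{9} \approx 860.22$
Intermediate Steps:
$L{\left(T \right)} = 1$ ($L{\left(T \right)} = \frac{3 + T}{3 + T} = 1$)
$G{\left(c \right)} = 9 - \frac{c + c^{3}}{1 + c}$ ($G{\left(c \right)} = 9 - \frac{c + c c^{2}}{c + 1} = 9 - \frac{c + c^{3}}{1 + c}$)
$G{\left(Z \right)} \left(-17\right) + 31 = \frac{9 - 8^{3} + 8 \cdot 8}{1 + 8} \left(-17\right) + 31 = \frac{9 - 512 + 64}{9} \left(-17\right) + 31 = \frac{1}{9} \left(-439\right) \left(-17\right) + 31 = \left(- \frac{439}{9}\right) \left(-17\right) + 31 = \frac{7463}{9} + 31 = \frac{7742}{9}$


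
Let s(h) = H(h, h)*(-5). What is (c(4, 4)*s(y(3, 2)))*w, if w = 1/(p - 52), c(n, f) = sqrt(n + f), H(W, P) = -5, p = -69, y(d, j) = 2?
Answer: -50*sqrt(2)/121 ≈ -0.58439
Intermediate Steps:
c(n, f) = sqrt(f + n)
w = -1/121 (w = 1/(-69 - 52) = 1/(-121) = -1/121 ≈ -0.0082645)
s(h) = 25 (s(h) = -5*(-5) = 25)
(c(4, 4)*s(y(3, 2)))*w = (sqrt(4 + 4)*25)*(-1/121) = (sqrt(8)*25)*(-1/121) = ((2*sqrt(2))*25)*(-1/121) = (50*sqrt(2))*(-1/121) = -50*sqrt(2)/121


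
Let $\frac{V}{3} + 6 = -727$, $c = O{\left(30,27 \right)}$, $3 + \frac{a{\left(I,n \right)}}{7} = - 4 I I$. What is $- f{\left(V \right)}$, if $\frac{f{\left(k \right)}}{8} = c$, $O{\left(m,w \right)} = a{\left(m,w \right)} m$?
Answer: $6053040$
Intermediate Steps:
$a{\left(I,n \right)} = -21 - 28 I^{2}$ ($a{\left(I,n \right)} = -21 + 7 - 4 I I = -21 + 7 \left(- 4 I^{2}\right) = -21 - 28 I^{2}$)
$O{\left(m,w \right)} = m \left(-21 - 28 m^{2}\right)$ ($O{\left(m,w \right)} = \left(-21 - 28 m^{2}\right) m = m \left(-21 - 28 m^{2}\right)$)
$c = -756630$ ($c = - 28 \cdot 30^{3} - 630 = \left(-28\right) 27000 - 630 = -756000 - 630 = -756630$)
$V = -2199$ ($V = -18 + 3 \left(-727\right) = -18 - 2181 = -2199$)
$f{\left(k \right)} = -6053040$ ($f{\left(k \right)} = 8 \left(-756630\right) = -6053040$)
$- f{\left(V \right)} = \left(-1\right) \left(-6053040\right) = 6053040$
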